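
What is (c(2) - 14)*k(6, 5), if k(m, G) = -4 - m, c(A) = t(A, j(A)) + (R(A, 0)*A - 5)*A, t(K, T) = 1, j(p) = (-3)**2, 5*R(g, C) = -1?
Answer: 238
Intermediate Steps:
R(g, C) = -1/5 (R(g, C) = (1/5)*(-1) = -1/5)
j(p) = 9
c(A) = 1 + A*(-5 - A/5) (c(A) = 1 + (-A/5 - 5)*A = 1 + (-5 - A/5)*A = 1 + A*(-5 - A/5))
(c(2) - 14)*k(6, 5) = ((1 - 5*2 - 1/5*2**2) - 14)*(-4 - 1*6) = ((1 - 10 - 1/5*4) - 14)*(-4 - 6) = ((1 - 10 - 4/5) - 14)*(-10) = (-49/5 - 14)*(-10) = -119/5*(-10) = 238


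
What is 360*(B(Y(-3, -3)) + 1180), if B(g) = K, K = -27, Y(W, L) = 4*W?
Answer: 415080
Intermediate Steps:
B(g) = -27
360*(B(Y(-3, -3)) + 1180) = 360*(-27 + 1180) = 360*1153 = 415080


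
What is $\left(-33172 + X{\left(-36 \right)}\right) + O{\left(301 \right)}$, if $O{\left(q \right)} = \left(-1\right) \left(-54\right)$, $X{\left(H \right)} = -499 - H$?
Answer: $-33581$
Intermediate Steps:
$O{\left(q \right)} = 54$
$\left(-33172 + X{\left(-36 \right)}\right) + O{\left(301 \right)} = \left(-33172 - 463\right) + 54 = -33635 + 54 = -33581$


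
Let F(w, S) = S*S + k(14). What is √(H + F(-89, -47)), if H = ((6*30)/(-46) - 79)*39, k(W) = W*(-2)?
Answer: 3*I*√61870/23 ≈ 32.444*I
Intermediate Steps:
k(W) = -2*W
F(w, S) = -28 + S² (F(w, S) = S*S - 2*14 = S² - 28 = -28 + S²)
H = -74373/23 (H = (180*(-1/46) - 79)*39 = (-90/23 - 79)*39 = -1907/23*39 = -74373/23 ≈ -3233.6)
√(H + F(-89, -47)) = √(-74373/23 + (-28 + (-47)²)) = √(-74373/23 + (-28 + 2209)) = √(-74373/23 + 2181) = √(-24210/23) = 3*I*√61870/23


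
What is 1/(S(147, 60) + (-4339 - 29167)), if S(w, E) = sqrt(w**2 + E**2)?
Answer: -33506/1122626827 - 3*sqrt(2801)/1122626827 ≈ -2.9988e-5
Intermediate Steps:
S(w, E) = sqrt(E**2 + w**2)
1/(S(147, 60) + (-4339 - 29167)) = 1/(sqrt(60**2 + 147**2) + (-4339 - 29167)) = 1/(sqrt(3600 + 21609) - 33506) = 1/(sqrt(25209) - 33506) = 1/(3*sqrt(2801) - 33506) = 1/(-33506 + 3*sqrt(2801))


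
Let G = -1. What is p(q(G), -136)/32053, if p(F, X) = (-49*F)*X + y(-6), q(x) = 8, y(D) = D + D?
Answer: 53300/32053 ≈ 1.6629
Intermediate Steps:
y(D) = 2*D
p(F, X) = -12 - 49*F*X (p(F, X) = (-49*F)*X + 2*(-6) = -49*F*X - 12 = -12 - 49*F*X)
p(q(G), -136)/32053 = (-12 - 49*8*(-136))/32053 = (-12 + 53312)*(1/32053) = 53300*(1/32053) = 53300/32053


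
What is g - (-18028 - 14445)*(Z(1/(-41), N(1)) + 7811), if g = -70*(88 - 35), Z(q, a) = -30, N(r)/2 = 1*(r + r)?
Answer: 252668703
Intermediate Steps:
N(r) = 4*r (N(r) = 2*(1*(r + r)) = 2*(1*(2*r)) = 2*(2*r) = 4*r)
g = -3710 (g = -70*53 = -3710)
g - (-18028 - 14445)*(Z(1/(-41), N(1)) + 7811) = -3710 - (-18028 - 14445)*(-30 + 7811) = -3710 - (-32473)*7781 = -3710 - 1*(-252672413) = -3710 + 252672413 = 252668703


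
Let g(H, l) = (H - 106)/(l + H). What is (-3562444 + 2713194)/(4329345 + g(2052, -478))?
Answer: -334179875/1703597744 ≈ -0.19616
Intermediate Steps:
g(H, l) = (-106 + H)/(H + l)
(-3562444 + 2713194)/(4329345 + g(2052, -478)) = (-3562444 + 2713194)/(4329345 + (-106 + 2052)/(2052 - 478)) = -849250/(4329345 + 1946/1574) = -849250/(4329345 + (1/1574)*1946) = -849250/(4329345 + 973/787) = -849250/3407195488/787 = -849250*787/3407195488 = -334179875/1703597744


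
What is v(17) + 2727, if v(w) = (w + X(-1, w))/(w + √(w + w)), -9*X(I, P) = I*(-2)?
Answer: 368296/135 - 151*√34/2295 ≈ 2727.7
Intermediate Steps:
X(I, P) = 2*I/9 (X(I, P) = -I*(-2)/9 = -(-2)*I/9 = 2*I/9)
v(w) = (-2/9 + w)/(w + √2*√w) (v(w) = (w + (2/9)*(-1))/(w + √(w + w)) = (w - 2/9)/(w + √(2*w)) = (-2/9 + w)/(w + √2*√w))
v(17) + 2727 = (-2/9 + 17)/(17 + √2*√17) + 2727 = (151/9)/(17 + √34) + 2727 = 151/(9*(17 + √34)) + 2727 = 2727 + 151/(9*(17 + √34))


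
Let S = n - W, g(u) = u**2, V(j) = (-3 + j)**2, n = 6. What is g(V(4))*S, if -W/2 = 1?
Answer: 8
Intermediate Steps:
W = -2 (W = -2*1 = -2)
S = 8 (S = 6 - 1*(-2) = 6 + 2 = 8)
g(V(4))*S = ((-3 + 4)**2)**2*8 = (1**2)**2*8 = 1**2*8 = 1*8 = 8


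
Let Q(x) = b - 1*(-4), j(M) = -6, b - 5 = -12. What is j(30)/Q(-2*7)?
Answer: 2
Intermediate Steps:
b = -7 (b = 5 - 12 = -7)
Q(x) = -3 (Q(x) = -7 - 1*(-4) = -7 + 4 = -3)
j(30)/Q(-2*7) = -6/(-3) = -6*(-1/3) = 2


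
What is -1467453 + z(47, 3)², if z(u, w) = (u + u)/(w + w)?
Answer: -13204868/9 ≈ -1.4672e+6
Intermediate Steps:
z(u, w) = u/w (z(u, w) = (2*u)/((2*w)) = (2*u)*(1/(2*w)) = u/w)
-1467453 + z(47, 3)² = -1467453 + (47/3)² = -1467453 + 2209/9 = -13204868/9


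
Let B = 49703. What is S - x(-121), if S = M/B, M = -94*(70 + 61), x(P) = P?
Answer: 6001749/49703 ≈ 120.75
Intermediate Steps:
M = -12314 (M = -94*131 = -12314)
S = -12314/49703 ≈ -0.24775
S - x(-121) = -12314/49703 - 1*(-121) = -12314/49703 + 121 = 6001749/49703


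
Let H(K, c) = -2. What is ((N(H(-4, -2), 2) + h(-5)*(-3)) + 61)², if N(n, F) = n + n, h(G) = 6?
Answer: 1521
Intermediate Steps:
N(n, F) = 2*n
((N(H(-4, -2), 2) + h(-5)*(-3)) + 61)² = ((2*(-2) + 6*(-3)) + 61)² = ((-4 - 18) + 61)² = (-22 + 61)² = 39² = 1521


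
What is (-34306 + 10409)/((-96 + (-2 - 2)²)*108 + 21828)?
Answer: -23897/13188 ≈ -1.8120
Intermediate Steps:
(-34306 + 10409)/((-96 + (-2 - 2)²)*108 + 21828) = -23897/((-96 + (-4)²)*108 + 21828) = -23897/((-96 + 16)*108 + 21828) = -23897/(-80*108 + 21828) = -23897/(-8640 + 21828) = -23897/13188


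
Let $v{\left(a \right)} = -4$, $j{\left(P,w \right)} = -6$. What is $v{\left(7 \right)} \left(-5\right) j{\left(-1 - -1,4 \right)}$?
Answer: $-120$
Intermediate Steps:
$v{\left(7 \right)} \left(-5\right) j{\left(-1 - -1,4 \right)} = \left(-4\right) \left(-5\right) \left(-6\right) = 20 \left(-6\right) = -120$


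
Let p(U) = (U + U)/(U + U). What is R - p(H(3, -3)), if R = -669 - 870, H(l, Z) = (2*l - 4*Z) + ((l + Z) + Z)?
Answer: -1540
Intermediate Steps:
H(l, Z) = -2*Z + 3*l (H(l, Z) = (-4*Z + 2*l) + ((Z + l) + Z) = (-4*Z + 2*l) + (l + 2*Z) = -2*Z + 3*l)
R = -1539
p(U) = 1 (p(U) = (2*U)/((2*U)) = (2*U)*(1/(2*U)) = 1)
R - p(H(3, -3)) = -1539 - 1*1 = -1539 - 1 = -1540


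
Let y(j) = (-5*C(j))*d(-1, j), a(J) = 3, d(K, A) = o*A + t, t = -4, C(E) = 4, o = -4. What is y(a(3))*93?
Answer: 29760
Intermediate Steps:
d(K, A) = -4 - 4*A (d(K, A) = -4*A - 4 = -4 - 4*A)
y(j) = 80 + 80*j (y(j) = (-5*4)*(-4 - 4*j) = -20*(-4 - 4*j) = 80 + 80*j)
y(a(3))*93 = (80 + 80*3)*93 = (80 + 240)*93 = 320*93 = 29760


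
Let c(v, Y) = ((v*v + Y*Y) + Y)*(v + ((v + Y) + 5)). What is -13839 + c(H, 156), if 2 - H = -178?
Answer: 29626893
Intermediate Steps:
H = 180 (H = 2 - 1*(-178) = 2 + 178 = 180)
c(v, Y) = (5 + Y + 2*v)*(Y + Y² + v²) (c(v, Y) = ((v² + Y²) + Y)*(v + ((Y + v) + 5)) = ((Y² + v²) + Y)*(v + (5 + Y + v)) = (Y + Y² + v²)*(5 + Y + 2*v) = (5 + Y + 2*v)*(Y + Y² + v²))
-13839 + c(H, 156) = -13839 + (156³ + 2*180³ + 5*156 + 5*180² + 6*156² + 156*180² + 2*156*180 + 2*180*156²) = -13839 + (3796416 + 2*5832000 + 780 + 5*32400 + 6*24336 + 156*32400 + 56160 + 2*180*24336) = -13839 + (3796416 + 11664000 + 780 + 162000 + 146016 + 5054400 + 56160 + 8760960) = -13839 + 29640732 = 29626893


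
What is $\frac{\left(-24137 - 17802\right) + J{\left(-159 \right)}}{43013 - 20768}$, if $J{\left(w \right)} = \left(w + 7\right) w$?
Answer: $- \frac{17771}{22245} \approx -0.79888$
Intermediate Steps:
$J{\left(w \right)} = w \left(7 + w\right)$ ($J{\left(w \right)} = \left(7 + w\right) w = w \left(7 + w\right)$)
$\frac{\left(-24137 - 17802\right) + J{\left(-159 \right)}}{43013 - 20768} = \frac{\left(-24137 - 17802\right) - 159 \left(7 - 159\right)}{43013 - 20768} = \frac{\left(-24137 - 17802\right) - -24168}{22245} = \left(-41939 + 24168\right) \frac{1}{22245} = \left(-17771\right) \frac{1}{22245} = - \frac{17771}{22245}$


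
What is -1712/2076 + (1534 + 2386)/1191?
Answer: 508244/206043 ≈ 2.4667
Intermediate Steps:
-1712/2076 + (1534 + 2386)/1191 = -1712*1/2076 + 3920*(1/1191) = -428/519 + 3920/1191 = 508244/206043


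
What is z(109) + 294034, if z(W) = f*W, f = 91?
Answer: 303953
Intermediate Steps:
z(W) = 91*W
z(109) + 294034 = 91*109 + 294034 = 9919 + 294034 = 303953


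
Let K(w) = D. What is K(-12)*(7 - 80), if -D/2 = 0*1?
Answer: 0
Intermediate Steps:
D = 0 (D = -0 = -2*0 = 0)
K(w) = 0
K(-12)*(7 - 80) = 0*(7 - 80) = 0*(-73) = 0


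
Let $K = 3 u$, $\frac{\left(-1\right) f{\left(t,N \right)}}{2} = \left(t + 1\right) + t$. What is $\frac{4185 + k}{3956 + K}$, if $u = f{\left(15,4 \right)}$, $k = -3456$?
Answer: $\frac{729}{3770} \approx 0.19337$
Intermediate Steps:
$f{\left(t,N \right)} = -2 - 4 t$ ($f{\left(t,N \right)} = - 2 \left(\left(t + 1\right) + t\right) = - 2 \left(\left(1 + t\right) + t\right) = - 2 \left(1 + 2 t\right) = -2 - 4 t$)
$u = -62$ ($u = -2 - 60 = -62$)
$K = -186$ ($K = 3 \left(-62\right) = -186$)
$\frac{4185 + k}{3956 + K} = \frac{4185 - 3456}{3956 - 186} = \frac{729}{3770}$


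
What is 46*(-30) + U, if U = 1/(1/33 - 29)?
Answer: -1319313/956 ≈ -1380.0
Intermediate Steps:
U = -33/956 (U = 1/(1/33 - 29) = 1/(-956/33) = -33/956 ≈ -0.034519)
46*(-30) + U = 46*(-30) - 33/956 = -1380 - 33/956 = -1319313/956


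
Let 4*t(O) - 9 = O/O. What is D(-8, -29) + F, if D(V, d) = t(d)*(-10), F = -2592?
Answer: -2617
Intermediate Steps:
t(O) = 5/2 (t(O) = 9/4 + (O/O)/4 = 9/4 + (¼)*1 = 9/4 + ¼ = 5/2)
D(V, d) = -25 (D(V, d) = (5/2)*(-10) = -25)
D(-8, -29) + F = -25 - 2592 = -2617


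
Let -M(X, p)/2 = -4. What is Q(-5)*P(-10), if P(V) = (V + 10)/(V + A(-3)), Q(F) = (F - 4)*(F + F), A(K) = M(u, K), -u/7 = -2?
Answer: 0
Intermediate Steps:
u = 14 (u = -7*(-2) = 14)
M(X, p) = 8 (M(X, p) = -2*(-4) = 8)
A(K) = 8
Q(F) = 2*F*(-4 + F) (Q(F) = (-4 + F)*(2*F) = 2*F*(-4 + F))
P(V) = (10 + V)/(8 + V) (P(V) = (V + 10)/(V + 8) = (10 + V)/(8 + V))
Q(-5)*P(-10) = (2*(-5)*(-4 - 5))*((10 - 10)/(8 - 10)) = (2*(-5)*(-9))*(0/(-2)) = 90*(-1/2*0) = 90*0 = 0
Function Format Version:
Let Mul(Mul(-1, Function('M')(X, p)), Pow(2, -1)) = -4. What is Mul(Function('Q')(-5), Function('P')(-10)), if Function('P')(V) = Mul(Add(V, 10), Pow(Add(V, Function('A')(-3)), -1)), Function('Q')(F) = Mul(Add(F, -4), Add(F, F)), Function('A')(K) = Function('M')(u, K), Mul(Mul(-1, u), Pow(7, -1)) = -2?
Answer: 0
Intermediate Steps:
u = 14 (u = Mul(-7, -2) = 14)
Function('M')(X, p) = 8 (Function('M')(X, p) = Mul(-2, -4) = 8)
Function('A')(K) = 8
Function('Q')(F) = Mul(2, F, Add(-4, F)) (Function('Q')(F) = Mul(Add(-4, F), Mul(2, F)) = Mul(2, F, Add(-4, F)))
Function('P')(V) = Mul(Pow(Add(8, V), -1), Add(10, V)) (Function('P')(V) = Mul(Add(V, 10), Pow(Add(V, 8), -1)) = Mul(Add(10, V), Pow(Add(8, V), -1)) = Mul(Pow(Add(8, V), -1), Add(10, V)))
Mul(Function('Q')(-5), Function('P')(-10)) = Mul(Mul(2, -5, Add(-4, -5)), Mul(Pow(Add(8, -10), -1), Add(10, -10))) = Mul(Mul(2, -5, -9), Mul(Pow(-2, -1), 0)) = Mul(90, Mul(Rational(-1, 2), 0)) = Mul(90, 0) = 0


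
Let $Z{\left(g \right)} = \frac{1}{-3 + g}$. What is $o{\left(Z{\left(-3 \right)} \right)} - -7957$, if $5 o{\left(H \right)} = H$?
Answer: $\frac{238709}{30} \approx 7957.0$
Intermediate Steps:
$o{\left(H \right)} = \frac{H}{5}$
$o{\left(Z{\left(-3 \right)} \right)} - -7957 = \frac{1}{5 \left(-3 - 3\right)} - -7957 = \frac{1}{5 \left(-6\right)} + 7957 = \frac{1}{5} \left(- \frac{1}{6}\right) + 7957 = - \frac{1}{30} + 7957 = \frac{238709}{30}$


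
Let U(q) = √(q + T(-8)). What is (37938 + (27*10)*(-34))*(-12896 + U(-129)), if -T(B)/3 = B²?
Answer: -370863168 + 28758*I*√321 ≈ -3.7086e+8 + 5.1524e+5*I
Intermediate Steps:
T(B) = -3*B²
U(q) = √(-192 + q) (U(q) = √(q - 3*(-8)²) = √(q - 3*64) = √(q - 192) = √(-192 + q))
(37938 + (27*10)*(-34))*(-12896 + U(-129)) = (37938 + (27*10)*(-34))*(-12896 + √(-192 - 129)) = (37938 + 270*(-34))*(-12896 + √(-321)) = (37938 - 9180)*(-12896 + I*√321) = 28758*(-12896 + I*√321) = -370863168 + 28758*I*√321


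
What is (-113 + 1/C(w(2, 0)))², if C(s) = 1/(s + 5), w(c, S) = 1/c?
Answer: 46225/4 ≈ 11556.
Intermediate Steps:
C(s) = 1/(5 + s)
(-113 + 1/C(w(2, 0)))² = (-113 + 1/(1/(5 + 1/2)))² = (-113 + 1/(1/(5 + ½)))² = (-113 + 1/(1/(11/2)))² = (-113 + 1/(2/11))² = (-113 + 11/2)² = (-215/2)² = 46225/4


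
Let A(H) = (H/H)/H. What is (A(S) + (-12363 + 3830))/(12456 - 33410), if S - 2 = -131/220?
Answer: 2636477/6474786 ≈ 0.40719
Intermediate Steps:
S = 309/220 (S = 2 - 131/220 = 309/220 ≈ 1.4045)
A(H) = 1/H
(A(S) + (-12363 + 3830))/(12456 - 33410) = (1/(309/220) + (-12363 + 3830))/(12456 - 33410) = (220/309 - 8533)/(-20954) = -2636477/309*(-1/20954) = 2636477/6474786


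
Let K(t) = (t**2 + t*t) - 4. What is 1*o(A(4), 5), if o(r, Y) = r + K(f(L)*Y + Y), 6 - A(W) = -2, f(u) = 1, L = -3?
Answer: 204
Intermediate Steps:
K(t) = -4 + 2*t**2 (K(t) = (t**2 + t**2) - 4 = 2*t**2 - 4 = -4 + 2*t**2)
A(W) = 8 (A(W) = 6 - 1*(-2) = 6 + 2 = 8)
o(r, Y) = -4 + r + 8*Y**2 (o(r, Y) = r + (-4 + 2*(1*Y + Y)**2) = r + (-4 + 2*(Y + Y)**2) = r + (-4 + 2*(2*Y)**2) = r + (-4 + 2*(4*Y**2)) = r + (-4 + 8*Y**2) = -4 + r + 8*Y**2)
1*o(A(4), 5) = 1*(-4 + 8 + 8*5**2) = 1*(-4 + 8 + 8*25) = 1*(-4 + 8 + 200) = 1*204 = 204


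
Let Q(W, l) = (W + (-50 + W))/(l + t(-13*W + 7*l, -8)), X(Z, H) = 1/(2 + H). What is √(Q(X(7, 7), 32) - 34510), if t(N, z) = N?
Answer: 3*I*√20125889742/2291 ≈ 185.77*I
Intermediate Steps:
Q(W, l) = (-50 + 2*W)/(-13*W + 8*l) (Q(W, l) = (W + (-50 + W))/(l + (-13*W + 7*l)) = (-50 + 2*W)/(-13*W + 8*l))
√(Q(X(7, 7), 32) - 34510) = √(2*(-25 + 1/(2 + 7))/(-13/(2 + 7) + 8*32) - 34510) = √(2*(-25 + 1/9)/(-13/9 + 256) - 34510) = √(2*(-25 + ⅑)/(-13*⅑ + 256) - 34510) = √(2*(-224/9)/(-13/9 + 256) - 34510) = √(2*(-224/9)/(2291/9) - 34510) = √(2*(9/2291)*(-224/9) - 34510) = √(-448/2291 - 34510) = √(-79062858/2291) = 3*I*√20125889742/2291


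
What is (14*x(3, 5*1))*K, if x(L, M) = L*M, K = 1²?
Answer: 210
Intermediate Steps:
K = 1
(14*x(3, 5*1))*K = (14*(3*(5*1)))*1 = (14*(3*5))*1 = (14*15)*1 = 210*1 = 210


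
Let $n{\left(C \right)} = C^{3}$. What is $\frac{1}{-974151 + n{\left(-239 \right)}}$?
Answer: $- \frac{1}{14626070} \approx -6.8371 \cdot 10^{-8}$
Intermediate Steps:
$\frac{1}{-974151 + n{\left(-239 \right)}} = \frac{1}{-974151 + \left(-239\right)^{3}} = \frac{1}{-974151 - 13651919} = \frac{1}{-14626070} = - \frac{1}{14626070}$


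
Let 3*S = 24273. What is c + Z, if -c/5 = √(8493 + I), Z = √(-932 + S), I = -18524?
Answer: √7159 - 5*I*√10031 ≈ 84.611 - 500.77*I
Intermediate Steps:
S = 8091 (S = (⅓)*24273 = 8091)
Z = √7159 (Z = √(-932 + 8091) = √7159 ≈ 84.611)
c = -5*I*√10031 (c = -5*√(8493 - 18524) = -5*I*√10031 ≈ -500.77*I)
c + Z = -5*I*√10031 + √7159 = √7159 - 5*I*√10031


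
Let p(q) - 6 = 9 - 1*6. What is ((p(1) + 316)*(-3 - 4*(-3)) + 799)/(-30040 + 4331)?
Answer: -3724/25709 ≈ -0.14485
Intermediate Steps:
p(q) = 9 (p(q) = 6 + (9 - 1*6) = 6 + (9 - 6) = 6 + 3 = 9)
((p(1) + 316)*(-3 - 4*(-3)) + 799)/(-30040 + 4331) = ((9 + 316)*(-3 - 4*(-3)) + 799)/(-30040 + 4331) = (325*(-3 + 12) + 799)/(-25709) = (325*9 + 799)*(-1/25709) = (2925 + 799)*(-1/25709) = 3724*(-1/25709) = -3724/25709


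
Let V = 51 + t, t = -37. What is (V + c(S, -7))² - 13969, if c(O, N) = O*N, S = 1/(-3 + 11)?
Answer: -882991/64 ≈ -13797.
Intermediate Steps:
S = ⅛ (S = 1/8 = ⅛ ≈ 0.12500)
V = 14 (V = 51 - 37 = 14)
c(O, N) = N*O
(V + c(S, -7))² - 13969 = (14 - 7*⅛)² - 13969 = (14 - 7/8)² - 13969 = (105/8)² - 13969 = 11025/64 - 13969 = -882991/64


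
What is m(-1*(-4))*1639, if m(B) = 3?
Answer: 4917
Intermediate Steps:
m(-1*(-4))*1639 = 3*1639 = 4917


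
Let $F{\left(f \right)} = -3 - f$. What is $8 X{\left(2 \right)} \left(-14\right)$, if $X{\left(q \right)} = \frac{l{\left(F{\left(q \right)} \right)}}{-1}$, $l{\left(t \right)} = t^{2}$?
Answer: $2800$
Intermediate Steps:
$X{\left(q \right)} = - \left(-3 - q\right)^{2}$ ($X{\left(q \right)} = \frac{\left(-3 - q\right)^{2}}{-1} = \left(-3 - q\right)^{2} \left(-1\right) = - \left(-3 - q\right)^{2}$)
$8 X{\left(2 \right)} \left(-14\right) = 8 \left(- \left(3 + 2\right)^{2}\right) \left(-14\right) = 8 \left(- 5^{2}\right) \left(-14\right) = 8 \left(\left(-1\right) 25\right) \left(-14\right) = 8 \left(-25\right) \left(-14\right) = \left(-200\right) \left(-14\right) = 2800$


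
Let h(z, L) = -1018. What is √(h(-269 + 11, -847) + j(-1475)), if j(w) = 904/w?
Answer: I*√88644786/295 ≈ 31.916*I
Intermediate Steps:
√(h(-269 + 11, -847) + j(-1475)) = √(-1018 + 904/(-1475)) = √(-1018 + 904*(-1/1475)) = √(-1018 - 904/1475) = √(-1502454/1475) = I*√88644786/295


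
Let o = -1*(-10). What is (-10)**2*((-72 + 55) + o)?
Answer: -700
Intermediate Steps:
o = 10
(-10)**2*((-72 + 55) + o) = (-10)**2*((-72 + 55) + 10) = 100*(-17 + 10) = 100*(-7) = -700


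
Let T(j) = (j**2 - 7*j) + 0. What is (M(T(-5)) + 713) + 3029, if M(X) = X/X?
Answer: 3743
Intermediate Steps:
T(j) = j**2 - 7*j
M(X) = 1
(M(T(-5)) + 713) + 3029 = (1 + 713) + 3029 = 714 + 3029 = 3743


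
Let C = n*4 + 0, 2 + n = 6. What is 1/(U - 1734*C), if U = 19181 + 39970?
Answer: 1/31407 ≈ 3.1840e-5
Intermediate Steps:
n = 4 (n = -2 + 6 = 4)
U = 59151
C = 16 (C = 4*4 + 0 = 16 + 0 = 16)
1/(U - 1734*C) = 1/(59151 - 1734*16) = 1/(59151 - 27744) = 1/31407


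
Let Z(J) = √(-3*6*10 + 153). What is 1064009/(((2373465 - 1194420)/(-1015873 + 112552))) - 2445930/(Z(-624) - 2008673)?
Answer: -11339114408676355993327/13909859994245810 + 3668895*I*√3/2017383610478 ≈ -8.1519e+5 + 3.15e-6*I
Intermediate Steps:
Z(J) = 3*I*√3 (Z(J) = √(-18*10 + 153) = √(-180 + 153) = √(-27) = 3*I*√3)
1064009/(((2373465 - 1194420)/(-1015873 + 112552))) - 2445930/(Z(-624) - 2008673) = 1064009/(((2373465 - 1194420)/(-1015873 + 112552))) - 2445930/(3*I*√3 - 2008673) = 1064009/((1179045/(-903321))) - 2445930/(-2008673 + 3*I*√3) = 1064009/((1179045*(-1/903321))) - 2445930/(-2008673 + 3*I*√3) = 1064009/(-131005/100369) - 2445930/(-2008673 + 3*I*√3) = 1064009*(-100369/131005) - 2445930/(-2008673 + 3*I*√3) = -106793519321/131005 - 2445930/(-2008673 + 3*I*√3)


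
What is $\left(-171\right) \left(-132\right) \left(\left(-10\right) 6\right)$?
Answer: $-1354320$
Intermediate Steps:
$\left(-171\right) \left(-132\right) \left(\left(-10\right) 6\right) = 22572 \left(-60\right) = -1354320$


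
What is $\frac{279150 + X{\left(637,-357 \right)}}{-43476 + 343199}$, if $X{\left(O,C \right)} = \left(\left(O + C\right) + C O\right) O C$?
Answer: $\frac{51651457911}{299723} \approx 1.7233 \cdot 10^{5}$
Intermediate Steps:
$X{\left(O,C \right)} = C O \left(C + O + C O\right)$ ($X{\left(O,C \right)} = \left(\left(C + O\right) + C O\right) C O = \left(C + O + C O\right) C O = C O \left(C + O + C O\right)$)
$\frac{279150 + X{\left(637,-357 \right)}}{-43476 + 343199} = \frac{279150 - 227409 \left(-357 + 637 - 227409\right)}{-43476 + 343199} = \frac{279150 - 227409 \left(-357 + 637 - 227409\right)}{299723} = \left(279150 - 227409 \left(-227129\right)\right) \frac{1}{299723} = \left(279150 + 51651178761\right) \frac{1}{299723} = 51651457911 \cdot \frac{1}{299723} = \frac{51651457911}{299723}$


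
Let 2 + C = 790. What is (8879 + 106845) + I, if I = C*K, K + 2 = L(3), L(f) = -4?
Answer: 110996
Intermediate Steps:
C = 788 (C = -2 + 790 = 788)
K = -6 (K = -2 - 4 = -6)
I = -4728 (I = 788*(-6) = -4728)
(8879 + 106845) + I = (8879 + 106845) - 4728 = 115724 - 4728 = 110996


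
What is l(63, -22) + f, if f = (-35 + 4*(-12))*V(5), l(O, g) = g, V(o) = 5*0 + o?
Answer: -437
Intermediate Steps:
V(o) = o (V(o) = 0 + o = o)
f = -415 (f = (-35 + 4*(-12))*5 = (-35 - 48)*5 = -83*5 = -415)
l(63, -22) + f = -22 - 415 = -437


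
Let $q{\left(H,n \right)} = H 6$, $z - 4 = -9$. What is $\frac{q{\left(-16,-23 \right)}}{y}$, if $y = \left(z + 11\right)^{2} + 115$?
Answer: $- \frac{96}{151} \approx -0.63576$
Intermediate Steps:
$z = -5$ ($z = 4 - 9 = -5$)
$q{\left(H,n \right)} = 6 H$
$y = 151$ ($y = \left(-5 + 11\right)^{2} + 115 = 6^{2} + 115 = 36 + 115 = 151$)
$\frac{q{\left(-16,-23 \right)}}{y} = \frac{6 \left(-16\right)}{151} = \left(-96\right) \frac{1}{151} = - \frac{96}{151}$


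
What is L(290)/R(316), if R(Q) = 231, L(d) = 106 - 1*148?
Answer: -2/11 ≈ -0.18182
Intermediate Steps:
L(d) = -42 (L(d) = 106 - 148 = -42)
L(290)/R(316) = -42/231 = -42*1/231 = -2/11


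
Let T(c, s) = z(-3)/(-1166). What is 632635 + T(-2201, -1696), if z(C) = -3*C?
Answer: 737652401/1166 ≈ 6.3264e+5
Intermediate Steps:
T(c, s) = -9/1166 (T(c, s) = -3*(-3)/(-1166) = 9*(-1/1166) = -9/1166)
632635 + T(-2201, -1696) = 632635 - 9/1166 = 737652401/1166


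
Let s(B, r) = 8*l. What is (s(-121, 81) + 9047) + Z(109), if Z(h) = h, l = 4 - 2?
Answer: 9172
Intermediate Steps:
l = 2
s(B, r) = 16 (s(B, r) = 8*2 = 16)
(s(-121, 81) + 9047) + Z(109) = (16 + 9047) + 109 = 9063 + 109 = 9172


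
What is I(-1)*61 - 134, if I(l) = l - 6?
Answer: -561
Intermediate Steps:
I(l) = -6 + l
I(-1)*61 - 134 = (-6 - 1)*61 - 134 = -7*61 - 134 = -427 - 134 = -561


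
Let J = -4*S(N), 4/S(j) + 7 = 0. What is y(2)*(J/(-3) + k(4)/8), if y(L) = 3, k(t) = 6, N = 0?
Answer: -1/28 ≈ -0.035714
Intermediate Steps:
S(j) = -4/7 (S(j) = 4/(-7 + 0) = 4/(-7) = 4*(-⅐) = -4/7)
J = 16/7 (J = -4*(-4/7) = 16/7 ≈ 2.2857)
y(2)*(J/(-3) + k(4)/8) = 3*((16/7)/(-3) + 6/8) = 3*((16/7)*(-⅓) + 6*(⅛)) = 3*(-16/21 + ¾) = 3*(-1/84) = -1/28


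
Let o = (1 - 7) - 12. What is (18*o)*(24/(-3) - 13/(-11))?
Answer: 24300/11 ≈ 2209.1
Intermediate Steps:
o = -18 (o = -6 - 12 = -18)
(18*o)*(24/(-3) - 13/(-11)) = (18*(-18))*(24/(-3) - 13/(-11)) = -324*(24*(-⅓) - 13*(-1/11)) = -324*(-8 + 13/11) = -324*(-75/11) = 24300/11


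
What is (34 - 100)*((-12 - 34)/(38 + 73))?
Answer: 1012/37 ≈ 27.351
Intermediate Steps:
(34 - 100)*((-12 - 34)/(38 + 73)) = -(-3036)/111 = -66*(-46/111) = 1012/37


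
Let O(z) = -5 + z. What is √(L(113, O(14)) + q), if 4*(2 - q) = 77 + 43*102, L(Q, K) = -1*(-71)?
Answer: I*√4171/2 ≈ 32.292*I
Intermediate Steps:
L(Q, K) = 71
q = -4455/4 (q = 2 - (77 + 43*102)/4 = 2 - (77 + 4386)/4 = 2 - ¼*4463 = 2 - 4463/4 = -4455/4 ≈ -1113.8)
√(L(113, O(14)) + q) = √(71 - 4455/4) = √(-4171/4) = I*√4171/2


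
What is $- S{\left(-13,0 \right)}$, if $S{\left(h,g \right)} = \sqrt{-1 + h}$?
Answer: $- i \sqrt{14} \approx - 3.7417 i$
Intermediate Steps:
$- S{\left(-13,0 \right)} = - \sqrt{-1 - 13} = - \sqrt{-14} = - i \sqrt{14}$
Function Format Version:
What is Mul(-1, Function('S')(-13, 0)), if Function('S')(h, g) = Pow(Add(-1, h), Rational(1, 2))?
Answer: Mul(-1, I, Pow(14, Rational(1, 2))) ≈ Mul(-3.7417, I)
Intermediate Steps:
Mul(-1, Function('S')(-13, 0)) = Mul(-1, Pow(Add(-1, -13), Rational(1, 2))) = Mul(-1, Pow(-14, Rational(1, 2))) = Mul(-1, Mul(I, Pow(14, Rational(1, 2)))) = Mul(-1, I, Pow(14, Rational(1, 2)))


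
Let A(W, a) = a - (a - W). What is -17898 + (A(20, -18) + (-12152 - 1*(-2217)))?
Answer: -27813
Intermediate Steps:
A(W, a) = W (A(W, a) = a + (W - a) = W)
-17898 + (A(20, -18) + (-12152 - 1*(-2217))) = -17898 + (20 + (-12152 - 1*(-2217))) = -17898 + (20 + (-12152 + 2217)) = -17898 + (20 - 9935) = -17898 - 9915 = -27813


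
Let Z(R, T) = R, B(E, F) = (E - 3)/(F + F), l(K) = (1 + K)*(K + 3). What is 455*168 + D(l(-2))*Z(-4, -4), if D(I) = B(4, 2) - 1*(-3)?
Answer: 76427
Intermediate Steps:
l(K) = (1 + K)*(3 + K)
B(E, F) = (-3 + E)/(2*F) (B(E, F) = (-3 + E)/((2*F)) = (-3 + E)*(1/(2*F)) = (-3 + E)/(2*F))
D(I) = 13/4 (D(I) = (1/2)*(-3 + 4)/2 - 1*(-3) = (1/2)*(1/2)*1 + 3 = 1/4 + 3 = 13/4)
455*168 + D(l(-2))*Z(-4, -4) = 455*168 + (13/4)*(-4) = 76440 - 13 = 76427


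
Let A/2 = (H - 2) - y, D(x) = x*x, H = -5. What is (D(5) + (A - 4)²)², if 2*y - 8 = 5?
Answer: 972196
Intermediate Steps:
y = 13/2 (y = 4 + (½)*5 = 4 + 5/2 = 13/2 ≈ 6.5000)
D(x) = x²
A = -27 (A = 2*((-5 - 2) - 1*13/2) = 2*(-7 - 13/2) = 2*(-27/2) = -27)
(D(5) + (A - 4)²)² = (5² + (-27 - 4)²)² = (25 + (-31)²)² = (25 + 961)² = 986² = 972196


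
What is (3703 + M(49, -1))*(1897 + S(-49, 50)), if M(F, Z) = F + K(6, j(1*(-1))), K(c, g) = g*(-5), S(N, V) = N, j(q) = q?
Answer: 6942936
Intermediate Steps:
K(c, g) = -5*g
M(F, Z) = 5 + F (M(F, Z) = F - 5*(-1) = F + 5 = 5 + F)
(3703 + M(49, -1))*(1897 + S(-49, 50)) = (3703 + (5 + 49))*(1897 - 49) = (3703 + 54)*1848 = 3757*1848 = 6942936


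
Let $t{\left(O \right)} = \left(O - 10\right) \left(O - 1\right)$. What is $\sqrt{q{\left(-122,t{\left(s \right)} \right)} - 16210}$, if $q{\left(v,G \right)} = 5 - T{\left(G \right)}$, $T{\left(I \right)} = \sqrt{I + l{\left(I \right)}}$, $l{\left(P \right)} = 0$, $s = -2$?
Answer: $i \sqrt{16211} \approx 127.32 i$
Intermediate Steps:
$t{\left(O \right)} = \left(-1 + O\right) \left(-10 + O\right)$ ($t{\left(O \right)} = \left(-10 + O\right) \left(-1 + O\right) = \left(-1 + O\right) \left(-10 + O\right)$)
$T{\left(I \right)} = \sqrt{I}$ ($T{\left(I \right)} = \sqrt{I + 0} = \sqrt{I}$)
$q{\left(v,G \right)} = 5 - \sqrt{G}$
$\sqrt{q{\left(-122,t{\left(s \right)} \right)} - 16210} = \sqrt{\left(5 - \sqrt{10 + \left(-2\right)^{2} - -22}\right) - 16210} = \sqrt{\left(5 - \sqrt{10 + 4 + 22}\right) - 16210} = \sqrt{\left(5 - \sqrt{36}\right) - 16210} = \sqrt{\left(5 - 6\right) - 16210} = \sqrt{-1 - 16210} = \sqrt{-16211} = i \sqrt{16211}$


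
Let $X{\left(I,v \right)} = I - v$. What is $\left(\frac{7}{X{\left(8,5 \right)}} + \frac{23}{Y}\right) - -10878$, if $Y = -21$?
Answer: $\frac{228464}{21} \approx 10879.0$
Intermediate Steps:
$\left(\frac{7}{X{\left(8,5 \right)}} + \frac{23}{Y}\right) - -10878 = \left(\frac{7}{8 - 5} + \frac{23}{-21}\right) - -10878 = \left(\frac{7}{8 - 5} + 23 \left(- \frac{1}{21}\right)\right) + 10878 = \left(\frac{7}{3} - \frac{23}{21}\right) + 10878 = \frac{26}{21} + 10878 = \frac{228464}{21}$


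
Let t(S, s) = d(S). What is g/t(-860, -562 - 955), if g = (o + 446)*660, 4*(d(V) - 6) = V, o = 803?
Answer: -74940/19 ≈ -3944.2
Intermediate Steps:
d(V) = 6 + V/4
t(S, s) = 6 + S/4
g = 824340 (g = (803 + 446)*660 = 1249*660 = 824340)
g/t(-860, -562 - 955) = 824340/(6 + (¼)*(-860)) = 824340/(6 - 215) = 824340/(-209) = 824340*(-1/209) = -74940/19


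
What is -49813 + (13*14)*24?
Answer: -45445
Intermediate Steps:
-49813 + (13*14)*24 = -49813 + 182*24 = -49813 + 4368 = -45445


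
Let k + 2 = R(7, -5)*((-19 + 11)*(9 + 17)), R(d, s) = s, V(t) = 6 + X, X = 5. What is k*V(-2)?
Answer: 11418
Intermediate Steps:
V(t) = 11 (V(t) = 6 + 5 = 11)
k = 1038 (k = -2 - 5*(-19 + 11)*(9 + 17) = -2 - (-40)*26 = -2 - 5*(-208) = -2 + 1040 = 1038)
k*V(-2) = 1038*11 = 11418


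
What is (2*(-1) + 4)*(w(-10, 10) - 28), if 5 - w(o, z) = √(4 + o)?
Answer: -46 - 2*I*√6 ≈ -46.0 - 4.899*I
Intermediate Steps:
w(o, z) = 5 - √(4 + o)
(2*(-1) + 4)*(w(-10, 10) - 28) = (2*(-1) + 4)*((5 - √(4 - 10)) - 28) = (-2 + 4)*((5 - √(-6)) - 28) = 2*((5 - I*√6) - 28) = 2*(-23 - I*√6) = -46 - 2*I*√6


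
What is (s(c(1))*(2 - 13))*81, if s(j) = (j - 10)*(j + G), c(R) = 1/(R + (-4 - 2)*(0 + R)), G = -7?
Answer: -1635876/25 ≈ -65435.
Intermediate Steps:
c(R) = -1/(5*R) (c(R) = 1/(R - 6*R) = 1/(-5*R) = -1/(5*R))
s(j) = (-10 + j)*(-7 + j) (s(j) = (j - 10)*(j - 7) = (-10 + j)*(-7 + j))
(s(c(1))*(2 - 13))*81 = ((70 + (-⅕/1)² - (-17)/(5*1))*(2 - 13))*81 = ((70 + (-⅕*1)² - (-17)/5)*(-11))*81 = ((70 + (-⅕)² - 17*(-⅕))*(-11))*81 = ((70 + 1/25 + 17/5)*(-11))*81 = ((1836/25)*(-11))*81 = -20196/25*81 = -1635876/25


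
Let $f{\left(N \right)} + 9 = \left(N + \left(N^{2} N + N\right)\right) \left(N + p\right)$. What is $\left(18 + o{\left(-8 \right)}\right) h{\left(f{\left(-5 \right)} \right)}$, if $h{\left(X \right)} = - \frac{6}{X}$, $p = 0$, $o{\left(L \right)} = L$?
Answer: $- \frac{10}{111} \approx -0.09009$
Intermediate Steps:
$f{\left(N \right)} = -9 + N \left(N^{3} + 2 N\right)$ ($f{\left(N \right)} = -9 + \left(N + \left(N^{2} N + N\right)\right) \left(N + 0\right) = -9 + \left(N + \left(N^{3} + N\right)\right) N = -9 + \left(N + \left(N + N^{3}\right)\right) N = -9 + \left(N^{3} + 2 N\right) N = -9 + N \left(N^{3} + 2 N\right)$)
$\left(18 + o{\left(-8 \right)}\right) h{\left(f{\left(-5 \right)} \right)} = \left(18 - 8\right) \left(- \frac{6}{-9 + \left(-5\right)^{4} + 2 \left(-5\right)^{2}}\right) = 10 \left(- \frac{6}{-9 + 625 + 2 \cdot 25}\right) = 10 \left(- \frac{6}{-9 + 625 + 50}\right) = 10 \left(- \frac{6}{666}\right) = 10 \left(\left(-6\right) \frac{1}{666}\right) = 10 \left(- \frac{1}{111}\right) = - \frac{10}{111}$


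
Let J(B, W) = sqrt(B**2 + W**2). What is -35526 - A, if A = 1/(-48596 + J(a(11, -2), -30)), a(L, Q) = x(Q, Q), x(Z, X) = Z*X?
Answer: -20974286607301/590392575 + sqrt(229)/1180785150 ≈ -35526.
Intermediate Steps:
x(Z, X) = X*Z
a(L, Q) = Q**2 (a(L, Q) = Q*Q = Q**2)
A = 1/(-48596 + 2*sqrt(229)) (A = 1/(-48596 + sqrt(((-2)**2)**2 + (-30)**2)) = 1/(-48596 + sqrt(4**2 + 900)) = 1/(-48596 + sqrt(16 + 900)) = 1/(-48596 + sqrt(916)) = 1/(-48596 + 2*sqrt(229)) ≈ -2.0591e-5)
-35526 - A = -35526 - (-12149/590392575 - sqrt(229)/1180785150) = -35526 + (12149/590392575 + sqrt(229)/1180785150) = -20974286607301/590392575 + sqrt(229)/1180785150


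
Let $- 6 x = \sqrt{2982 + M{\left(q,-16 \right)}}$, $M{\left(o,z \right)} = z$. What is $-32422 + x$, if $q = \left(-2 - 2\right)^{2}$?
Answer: $-32422 - \frac{\sqrt{2966}}{6} \approx -32431.0$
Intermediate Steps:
$q = 16$ ($q = \left(-4\right)^{2} = 16$)
$x = - \frac{\sqrt{2966}}{6}$ ($x = - \frac{\sqrt{2982 - 16}}{6} = - \frac{\sqrt{2966}}{6} \approx -9.0768$)
$-32422 + x = -32422 - \frac{\sqrt{2966}}{6}$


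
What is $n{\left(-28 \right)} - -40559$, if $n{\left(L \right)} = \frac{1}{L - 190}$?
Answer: $\frac{8841861}{218} \approx 40559.0$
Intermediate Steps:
$n{\left(L \right)} = \frac{1}{-190 + L}$
$n{\left(-28 \right)} - -40559 = \frac{1}{-190 - 28} - -40559 = \frac{1}{-218} + 40559 = - \frac{1}{218} + 40559 = \frac{8841861}{218}$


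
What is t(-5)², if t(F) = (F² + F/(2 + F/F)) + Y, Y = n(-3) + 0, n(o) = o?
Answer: 3721/9 ≈ 413.44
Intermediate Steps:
Y = -3 (Y = -3 + 0 = -3)
t(F) = -3 + F² + F/3 (t(F) = (F² + F/(2 + F/F)) - 3 = (F² + F/(2 + 1)) - 3 = (F² + F/3) - 3 = -3 + F² + F/3)
t(-5)² = (-3 + (-5)² + (⅓)*(-5))² = (-3 + 25 - 5/3)² = (61/3)² = 3721/9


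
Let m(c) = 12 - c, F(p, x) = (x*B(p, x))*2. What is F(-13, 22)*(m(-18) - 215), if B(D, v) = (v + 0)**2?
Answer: -3939760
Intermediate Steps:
B(D, v) = v**2
F(p, x) = 2*x**3 (F(p, x) = (x*x**2)*2 = x**3*2 = 2*x**3)
F(-13, 22)*(m(-18) - 215) = (2*22**3)*((12 - 1*(-18)) - 215) = (2*10648)*((12 + 18) - 215) = 21296*(30 - 215) = 21296*(-185) = -3939760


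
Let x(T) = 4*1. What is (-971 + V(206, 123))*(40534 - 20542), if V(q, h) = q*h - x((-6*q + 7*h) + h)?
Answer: 487065096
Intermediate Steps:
x(T) = 4
V(q, h) = -4 + h*q (V(q, h) = q*h - 1*4 = h*q - 4 = -4 + h*q)
(-971 + V(206, 123))*(40534 - 20542) = (-971 + (-4 + 123*206))*(40534 - 20542) = (-971 + (-4 + 25338))*19992 = (-971 + 25334)*19992 = 24363*19992 = 487065096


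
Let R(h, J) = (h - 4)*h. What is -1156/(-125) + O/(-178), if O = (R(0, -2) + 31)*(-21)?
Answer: 287143/22250 ≈ 12.905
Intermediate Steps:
R(h, J) = h*(-4 + h) (R(h, J) = (-4 + h)*h = h*(-4 + h))
O = -651 (O = (0*(-4 + 0) + 31)*(-21) = (0*(-4) + 31)*(-21) = (0 + 31)*(-21) = 31*(-21) = -651)
-1156/(-125) + O/(-178) = -1156/(-125) - 651/(-178) = -1156*(-1/125) - 651*(-1/178) = 1156/125 + 651/178 = 287143/22250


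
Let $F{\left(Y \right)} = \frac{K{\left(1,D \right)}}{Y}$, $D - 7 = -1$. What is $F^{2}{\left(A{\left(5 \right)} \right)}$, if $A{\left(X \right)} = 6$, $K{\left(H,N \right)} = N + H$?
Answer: $\frac{49}{36} \approx 1.3611$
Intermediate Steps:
$D = 6$ ($D = 7 - 1 = 6$)
$K{\left(H,N \right)} = H + N$
$F{\left(Y \right)} = \frac{7}{Y}$ ($F{\left(Y \right)} = \frac{1 + 6}{Y} = \frac{7}{Y}$)
$F^{2}{\left(A{\left(5 \right)} \right)} = \left(\frac{7}{6}\right)^{2} = \frac{49}{36}$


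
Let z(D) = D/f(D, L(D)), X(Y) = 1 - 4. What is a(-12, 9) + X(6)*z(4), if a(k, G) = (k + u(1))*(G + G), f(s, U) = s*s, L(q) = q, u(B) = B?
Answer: -795/4 ≈ -198.75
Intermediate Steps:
X(Y) = -3
f(s, U) = s**2
a(k, G) = 2*G*(1 + k) (a(k, G) = (k + 1)*(G + G) = (1 + k)*(2*G) = 2*G*(1 + k))
z(D) = 1/D (z(D) = D/(D**2) = D/D**2 = 1/D)
a(-12, 9) + X(6)*z(4) = 2*9*(1 - 12) - 3/4 = 2*9*(-11) - 3*1/4 = -198 - 3/4 = -795/4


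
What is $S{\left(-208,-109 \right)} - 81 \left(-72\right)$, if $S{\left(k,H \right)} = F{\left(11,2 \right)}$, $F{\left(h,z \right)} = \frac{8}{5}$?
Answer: $\frac{29168}{5} \approx 5833.6$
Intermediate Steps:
$F{\left(h,z \right)} = \frac{8}{5}$ ($F{\left(h,z \right)} = 8 \cdot \frac{1}{5} = \frac{8}{5}$)
$S{\left(k,H \right)} = \frac{8}{5}$
$S{\left(-208,-109 \right)} - 81 \left(-72\right) = \frac{8}{5} - 81 \left(-72\right) = \frac{8}{5} - -5832 = \frac{8}{5} + 5832 = \frac{29168}{5}$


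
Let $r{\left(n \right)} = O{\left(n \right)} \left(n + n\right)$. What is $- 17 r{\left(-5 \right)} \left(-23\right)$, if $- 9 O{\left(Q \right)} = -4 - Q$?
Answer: $\frac{3910}{9} \approx 434.44$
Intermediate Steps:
$O{\left(Q \right)} = \frac{4}{9} + \frac{Q}{9}$ ($O{\left(Q \right)} = - \frac{-4 - Q}{9} = \frac{4}{9} + \frac{Q}{9}$)
$r{\left(n \right)} = 2 n \left(\frac{4}{9} + \frac{n}{9}\right)$ ($r{\left(n \right)} = \left(\frac{4}{9} + \frac{n}{9}\right) \left(n + n\right) = \left(\frac{4}{9} + \frac{n}{9}\right) 2 n = 2 n \left(\frac{4}{9} + \frac{n}{9}\right)$)
$- 17 r{\left(-5 \right)} \left(-23\right) = - 17 \cdot \frac{2}{9} \left(-5\right) \left(4 - 5\right) \left(-23\right) = - 17 \cdot \frac{2}{9} \left(-5\right) \left(-1\right) \left(-23\right) = \left(-17\right) \frac{10}{9} \left(-23\right) = \left(- \frac{170}{9}\right) \left(-23\right) = \frac{3910}{9}$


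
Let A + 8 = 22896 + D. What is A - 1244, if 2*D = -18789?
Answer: 24499/2 ≈ 12250.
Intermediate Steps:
D = -18789/2 (D = (½)*(-18789) = -18789/2 ≈ -9394.5)
A = 26987/2 (A = -8 + (22896 - 18789/2) = -8 + 27003/2 = 26987/2 ≈ 13494.)
A - 1244 = 26987/2 - 1244 = 24499/2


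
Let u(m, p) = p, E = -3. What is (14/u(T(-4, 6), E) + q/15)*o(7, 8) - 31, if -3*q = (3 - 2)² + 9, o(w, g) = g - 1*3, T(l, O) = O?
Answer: -499/9 ≈ -55.444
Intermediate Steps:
o(w, g) = -3 + g (o(w, g) = g - 3 = -3 + g)
q = -10/3 (q = -((3 - 2)² + 9)/3 = -(1² + 9)/3 = -(1 + 9)/3 = -⅓*10 = -10/3 ≈ -3.3333)
(14/u(T(-4, 6), E) + q/15)*o(7, 8) - 31 = (14/(-3) - 10/3/15)*(-3 + 8) - 31 = (14*(-⅓) - 10/3*1/15)*5 - 31 = (-14/3 - 2/9)*5 - 31 = -44/9*5 - 31 = -220/9 - 31 = -499/9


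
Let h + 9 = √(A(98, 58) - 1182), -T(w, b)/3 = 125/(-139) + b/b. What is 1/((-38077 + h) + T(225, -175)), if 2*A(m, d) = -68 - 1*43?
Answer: -1471730888/56052835115507 - 289815*I*√22/56052835115507 ≈ -2.6256e-5 - 2.4251e-8*I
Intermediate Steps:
A(m, d) = -111/2 (A(m, d) = (-68 - 1*43)/2 = (-68 - 43)/2 = (½)*(-111) = -111/2)
T(w, b) = -42/139 (T(w, b) = -3*(125/(-139) + b/b) = -3*(125*(-1/139) + 1) = -3*(-125/139 + 1) = -3*14/139 = -42/139)
h = -9 + 15*I*√22/2 (h = -9 + √(-111/2 - 1182) = -9 + √(-2475/2) = -9 + 15*I*√22/2 ≈ -9.0 + 35.178*I)
1/((-38077 + h) + T(225, -175)) = 1/((-38077 + (-9 + 15*I*√22/2)) - 42/139) = 1/((-38086 + 15*I*√22/2) - 42/139) = 1/(-5293996/139 + 15*I*√22/2)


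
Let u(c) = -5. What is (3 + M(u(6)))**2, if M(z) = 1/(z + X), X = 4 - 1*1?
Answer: 25/4 ≈ 6.2500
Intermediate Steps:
X = 3 (X = 4 - 1 = 3)
M(z) = 1/(3 + z) (M(z) = 1/(z + 3) = 1/(3 + z))
(3 + M(u(6)))**2 = (3 + 1/(3 - 5))**2 = (3 + 1/(-2))**2 = (3 - 1/2)**2 = (5/2)**2 = 25/4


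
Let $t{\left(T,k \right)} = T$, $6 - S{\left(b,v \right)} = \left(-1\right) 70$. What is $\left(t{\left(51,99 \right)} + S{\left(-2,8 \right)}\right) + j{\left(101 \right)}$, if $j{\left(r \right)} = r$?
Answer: $228$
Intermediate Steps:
$S{\left(b,v \right)} = 76$ ($S{\left(b,v \right)} = 6 - \left(-1\right) 70 = 6 - -70 = 6 + 70 = 76$)
$\left(t{\left(51,99 \right)} + S{\left(-2,8 \right)}\right) + j{\left(101 \right)} = \left(51 + 76\right) + 101 = 127 + 101 = 228$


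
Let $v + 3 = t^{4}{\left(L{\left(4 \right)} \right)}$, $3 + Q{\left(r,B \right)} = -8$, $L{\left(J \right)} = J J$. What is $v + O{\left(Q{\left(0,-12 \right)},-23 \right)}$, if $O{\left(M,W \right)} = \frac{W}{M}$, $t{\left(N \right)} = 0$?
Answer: $- \frac{10}{11} \approx -0.90909$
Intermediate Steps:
$L{\left(J \right)} = J^{2}$
$Q{\left(r,B \right)} = -11$ ($Q{\left(r,B \right)} = -3 - 8 = -11$)
$v = -3$ ($v = -3 + 0^{4} = -3 + 0 = -3$)
$v + O{\left(Q{\left(0,-12 \right)},-23 \right)} = -3 - \frac{23}{-11} = -3 - - \frac{23}{11} = -3 + \frac{23}{11} = - \frac{10}{11}$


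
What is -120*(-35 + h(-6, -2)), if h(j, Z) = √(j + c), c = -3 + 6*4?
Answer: 4200 - 120*√15 ≈ 3735.2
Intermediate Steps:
c = 21 (c = -3 + 24 = 21)
h(j, Z) = √(21 + j) (h(j, Z) = √(j + 21) = √(21 + j))
-120*(-35 + h(-6, -2)) = -120*(-35 + √(21 - 6)) = -120*(-35 + √15) = 4200 - 120*√15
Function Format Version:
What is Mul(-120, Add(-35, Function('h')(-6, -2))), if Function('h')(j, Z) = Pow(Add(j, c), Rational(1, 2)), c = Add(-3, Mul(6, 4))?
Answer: Add(4200, Mul(-120, Pow(15, Rational(1, 2)))) ≈ 3735.2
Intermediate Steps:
c = 21 (c = Add(-3, 24) = 21)
Function('h')(j, Z) = Pow(Add(21, j), Rational(1, 2)) (Function('h')(j, Z) = Pow(Add(j, 21), Rational(1, 2)) = Pow(Add(21, j), Rational(1, 2)))
Mul(-120, Add(-35, Function('h')(-6, -2))) = Mul(-120, Add(-35, Pow(Add(21, -6), Rational(1, 2)))) = Mul(-120, Add(-35, Pow(15, Rational(1, 2)))) = Add(4200, Mul(-120, Pow(15, Rational(1, 2))))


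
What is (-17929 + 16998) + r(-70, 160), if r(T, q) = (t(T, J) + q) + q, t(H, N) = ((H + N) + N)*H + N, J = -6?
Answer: 5123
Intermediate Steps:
t(H, N) = N + H*(H + 2*N) (t(H, N) = (H + 2*N)*H + N = H*(H + 2*N) + N = N + H*(H + 2*N))
r(T, q) = -6 + T**2 - 12*T + 2*q (r(T, q) = ((-6 + T**2 + 2*T*(-6)) + q) + q = ((-6 + T**2 - 12*T) + q) + q = (-6 + q + T**2 - 12*T) + q = -6 + T**2 - 12*T + 2*q)
(-17929 + 16998) + r(-70, 160) = (-17929 + 16998) + (-6 + (-70)**2 - 12*(-70) + 2*160) = -931 + (-6 + 4900 + 840 + 320) = -931 + 6054 = 5123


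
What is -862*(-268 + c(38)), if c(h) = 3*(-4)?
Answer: 241360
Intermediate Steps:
c(h) = -12
-862*(-268 + c(38)) = -862*(-268 - 12) = -862*(-280) = 241360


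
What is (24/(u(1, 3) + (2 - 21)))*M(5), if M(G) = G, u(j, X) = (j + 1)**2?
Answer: -8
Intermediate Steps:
u(j, X) = (1 + j)**2
(24/(u(1, 3) + (2 - 21)))*M(5) = (24/((1 + 1)**2 + (2 - 21)))*5 = (24/(2**2 - 19))*5 = (24/(4 - 19))*5 = (24/(-15))*5 = (24*(-1/15))*5 = -8/5*5 = -8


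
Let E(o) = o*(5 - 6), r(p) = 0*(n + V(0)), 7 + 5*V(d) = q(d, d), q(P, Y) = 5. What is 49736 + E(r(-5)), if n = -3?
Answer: 49736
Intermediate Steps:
V(d) = -⅖ (V(d) = -7/5 + (⅕)*5 = -7/5 + 1 = -⅖)
r(p) = 0 (r(p) = 0*(-3 - ⅖) = 0*(-17/5) = 0)
E(o) = -o (E(o) = o*(-1) = -o)
49736 + E(r(-5)) = 49736 - 1*0 = 49736 + 0 = 49736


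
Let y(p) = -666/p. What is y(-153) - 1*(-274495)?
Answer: 4666489/17 ≈ 2.7450e+5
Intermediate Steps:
y(-153) - 1*(-274495) = -666/(-153) - 1*(-274495) = -666*(-1/153) + 274495 = 74/17 + 274495 = 4666489/17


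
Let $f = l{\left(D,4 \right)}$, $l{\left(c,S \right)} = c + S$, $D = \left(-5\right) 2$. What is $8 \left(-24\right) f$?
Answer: $1152$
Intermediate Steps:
$D = -10$
$l{\left(c,S \right)} = S + c$
$f = -6$ ($f = 4 - 10 = -6$)
$8 \left(-24\right) f = 8 \left(-24\right) \left(-6\right) = \left(-192\right) \left(-6\right) = 1152$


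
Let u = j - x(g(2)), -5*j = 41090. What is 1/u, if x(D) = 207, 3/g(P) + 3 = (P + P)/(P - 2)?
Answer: -1/8425 ≈ -0.00011869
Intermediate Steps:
g(P) = 3/(-3 + 2*P/(-2 + P)) (g(P) = 3/(-3 + (P + P)/(P - 2)) = 3/(-3 + (2*P)/(-2 + P)) = 3/(-3 + 2*P/(-2 + P)))
j = -8218 (j = -1/5*41090 = -8218)
u = -8425 (u = -8218 - 1*207 = -8218 - 207 = -8425)
1/u = 1/(-8425) = -1/8425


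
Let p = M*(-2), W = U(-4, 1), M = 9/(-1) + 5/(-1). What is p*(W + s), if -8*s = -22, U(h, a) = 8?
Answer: 301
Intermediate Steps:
M = -14 (M = 9*(-1) + 5*(-1) = -9 - 5 = -14)
W = 8
s = 11/4 (s = -⅛*(-22) = 11/4 ≈ 2.7500)
p = 28 (p = -14*(-2) = 28)
p*(W + s) = 28*(8 + 11/4) = 28*(43/4) = 301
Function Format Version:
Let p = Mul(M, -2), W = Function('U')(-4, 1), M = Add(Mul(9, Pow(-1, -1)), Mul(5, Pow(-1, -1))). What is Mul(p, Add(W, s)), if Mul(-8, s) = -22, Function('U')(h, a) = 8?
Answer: 301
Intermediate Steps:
M = -14 (M = Add(Mul(9, -1), Mul(5, -1)) = Add(-9, -5) = -14)
W = 8
s = Rational(11, 4) (s = Mul(Rational(-1, 8), -22) = Rational(11, 4) ≈ 2.7500)
p = 28 (p = Mul(-14, -2) = 28)
Mul(p, Add(W, s)) = Mul(28, Add(8, Rational(11, 4))) = Mul(28, Rational(43, 4)) = 301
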